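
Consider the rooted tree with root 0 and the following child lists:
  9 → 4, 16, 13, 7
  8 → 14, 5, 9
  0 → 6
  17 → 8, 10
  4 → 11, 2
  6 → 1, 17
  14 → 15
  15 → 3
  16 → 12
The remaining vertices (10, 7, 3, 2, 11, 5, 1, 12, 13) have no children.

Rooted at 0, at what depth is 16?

Climbing from 16 to the root: 16 – 9 – 8 – 17 – 6 – 0. That's 5 steps.

5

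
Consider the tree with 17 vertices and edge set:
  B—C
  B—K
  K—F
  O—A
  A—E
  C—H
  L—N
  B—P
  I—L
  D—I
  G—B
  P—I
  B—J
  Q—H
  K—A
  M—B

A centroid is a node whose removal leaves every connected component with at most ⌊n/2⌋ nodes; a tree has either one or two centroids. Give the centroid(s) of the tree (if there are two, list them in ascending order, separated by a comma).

B

If B is removed the pieces have sizes 5, 5, 3, 1, 1, 1, all ≤ ⌊17/2⌋ = 8.
Every other node leaves some component of size > 8, so the centroid is unique.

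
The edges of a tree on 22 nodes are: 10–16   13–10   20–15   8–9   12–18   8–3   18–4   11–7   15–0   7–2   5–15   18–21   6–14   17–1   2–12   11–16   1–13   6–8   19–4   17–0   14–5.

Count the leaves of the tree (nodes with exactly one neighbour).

5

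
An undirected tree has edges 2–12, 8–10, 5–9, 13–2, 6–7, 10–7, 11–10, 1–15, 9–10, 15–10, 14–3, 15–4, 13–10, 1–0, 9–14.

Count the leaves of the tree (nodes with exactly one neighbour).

8

Exactly 8 nodes have a single neighbour: 0, 3, 4, 5, 6, 8, 11, 12.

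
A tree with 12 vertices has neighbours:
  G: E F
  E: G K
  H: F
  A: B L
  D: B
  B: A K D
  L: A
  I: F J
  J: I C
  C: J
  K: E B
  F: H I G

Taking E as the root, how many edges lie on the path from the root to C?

Climbing from C to the root: C–J–I–F–G–E. That's 5 steps.

5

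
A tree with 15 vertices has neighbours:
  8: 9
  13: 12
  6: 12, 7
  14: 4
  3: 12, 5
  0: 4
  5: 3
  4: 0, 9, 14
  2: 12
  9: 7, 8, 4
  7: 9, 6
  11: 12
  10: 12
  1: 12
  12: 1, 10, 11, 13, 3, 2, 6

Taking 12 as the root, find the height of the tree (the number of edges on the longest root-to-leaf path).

5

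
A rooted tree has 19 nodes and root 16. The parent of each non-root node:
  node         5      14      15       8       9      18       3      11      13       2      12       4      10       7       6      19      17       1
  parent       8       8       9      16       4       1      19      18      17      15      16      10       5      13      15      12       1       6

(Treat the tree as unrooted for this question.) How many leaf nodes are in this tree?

5

Degree-1 nodes: 2, 3, 7, 11, 14 — 5 of them.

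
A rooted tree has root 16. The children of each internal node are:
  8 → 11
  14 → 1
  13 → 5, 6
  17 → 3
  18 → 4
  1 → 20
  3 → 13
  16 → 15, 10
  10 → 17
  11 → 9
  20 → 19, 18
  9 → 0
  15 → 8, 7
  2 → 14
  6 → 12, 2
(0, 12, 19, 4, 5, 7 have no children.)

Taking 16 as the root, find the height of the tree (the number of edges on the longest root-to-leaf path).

11

The longest root-to-leaf path is 16-10-17-3-13-6-2-14-1-20-18-4 (11 edges).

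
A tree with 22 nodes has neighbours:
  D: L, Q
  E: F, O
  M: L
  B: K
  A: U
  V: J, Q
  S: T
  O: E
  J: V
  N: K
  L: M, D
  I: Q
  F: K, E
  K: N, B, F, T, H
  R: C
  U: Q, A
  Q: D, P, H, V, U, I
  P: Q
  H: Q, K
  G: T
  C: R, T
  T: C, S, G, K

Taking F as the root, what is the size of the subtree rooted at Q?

10

Descendants of Q (including itself): Q, U, P, I, V, D, A, J, L, M. That's 10.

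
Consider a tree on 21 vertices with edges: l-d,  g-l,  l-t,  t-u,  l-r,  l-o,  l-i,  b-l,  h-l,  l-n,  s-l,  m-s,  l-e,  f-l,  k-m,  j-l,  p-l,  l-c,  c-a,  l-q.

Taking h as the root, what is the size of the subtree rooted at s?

3

Descendants of s (including itself): s, m, k. That's 3.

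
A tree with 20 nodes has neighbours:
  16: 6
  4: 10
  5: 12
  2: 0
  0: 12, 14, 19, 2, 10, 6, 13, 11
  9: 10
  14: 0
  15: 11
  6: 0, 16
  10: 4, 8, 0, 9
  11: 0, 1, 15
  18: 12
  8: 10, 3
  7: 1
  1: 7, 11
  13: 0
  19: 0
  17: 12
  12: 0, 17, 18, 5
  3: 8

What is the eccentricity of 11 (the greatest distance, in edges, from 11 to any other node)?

A farthest node from 11 is 3.
The path 11–0–10–8–3 has 4 edges.

4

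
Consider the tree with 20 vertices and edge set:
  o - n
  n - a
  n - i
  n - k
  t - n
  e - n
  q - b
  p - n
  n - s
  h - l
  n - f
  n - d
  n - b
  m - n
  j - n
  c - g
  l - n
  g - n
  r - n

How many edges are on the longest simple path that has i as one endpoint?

Distances from i peak at 3, attained at h (q, c also at distance 3).
i–n–l–h

3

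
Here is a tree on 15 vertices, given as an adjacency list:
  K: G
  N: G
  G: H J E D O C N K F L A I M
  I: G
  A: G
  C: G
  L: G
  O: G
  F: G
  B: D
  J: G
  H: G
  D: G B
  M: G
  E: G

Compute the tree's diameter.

3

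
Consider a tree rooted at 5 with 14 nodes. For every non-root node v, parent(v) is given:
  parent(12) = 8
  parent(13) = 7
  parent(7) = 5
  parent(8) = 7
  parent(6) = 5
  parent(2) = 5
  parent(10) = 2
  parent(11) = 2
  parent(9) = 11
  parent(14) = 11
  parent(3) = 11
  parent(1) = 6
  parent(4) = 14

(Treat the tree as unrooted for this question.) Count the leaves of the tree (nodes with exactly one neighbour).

The leaves are 1, 3, 4, 9, 10, 12, 13.
That is 7 leaves.

7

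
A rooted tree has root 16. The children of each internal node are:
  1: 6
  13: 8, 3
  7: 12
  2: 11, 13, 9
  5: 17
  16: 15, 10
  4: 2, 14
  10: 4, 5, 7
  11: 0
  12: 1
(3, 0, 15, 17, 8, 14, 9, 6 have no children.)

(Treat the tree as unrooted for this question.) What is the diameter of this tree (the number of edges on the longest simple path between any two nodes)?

BFS from 6 reaches 0 last, at distance 8; BFS from 0 confirms no node is farther.
Path: 6 - 1 - 12 - 7 - 10 - 4 - 2 - 11 - 0.

8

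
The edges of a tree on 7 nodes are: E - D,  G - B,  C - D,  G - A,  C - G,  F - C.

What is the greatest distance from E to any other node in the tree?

A farthest node from E is A (B also at distance 4).
The path E – D – C – G – A has 4 edges.

4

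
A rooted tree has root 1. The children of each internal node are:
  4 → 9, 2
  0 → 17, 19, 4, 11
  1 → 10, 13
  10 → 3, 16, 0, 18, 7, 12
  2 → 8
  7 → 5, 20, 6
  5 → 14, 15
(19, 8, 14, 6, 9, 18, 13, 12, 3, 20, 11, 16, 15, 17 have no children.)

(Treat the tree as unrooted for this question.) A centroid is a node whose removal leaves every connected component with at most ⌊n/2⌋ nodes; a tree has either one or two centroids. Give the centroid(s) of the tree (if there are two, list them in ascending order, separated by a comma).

Delete 10: the remaining components have sizes 8, 6, 2, 1, 1, 1, 1. Max 8 ≤ 10, so 10 is a centroid.
Every other node leaves some component of size > 10, so the centroid is unique.

10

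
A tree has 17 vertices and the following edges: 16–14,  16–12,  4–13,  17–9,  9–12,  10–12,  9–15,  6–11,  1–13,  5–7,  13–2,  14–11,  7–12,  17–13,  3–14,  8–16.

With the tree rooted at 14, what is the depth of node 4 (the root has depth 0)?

Climbing from 4 to the root: 4 – 13 – 17 – 9 – 12 – 16 – 14. That's 6 steps.

6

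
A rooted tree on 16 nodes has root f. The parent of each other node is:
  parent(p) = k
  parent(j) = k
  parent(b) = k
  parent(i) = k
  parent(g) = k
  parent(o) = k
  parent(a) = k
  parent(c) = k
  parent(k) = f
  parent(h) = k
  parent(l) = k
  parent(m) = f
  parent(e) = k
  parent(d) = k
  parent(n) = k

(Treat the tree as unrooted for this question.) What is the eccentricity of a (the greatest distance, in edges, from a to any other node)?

The node farthest from a is m, via a – k – f – m — 3 edges.

3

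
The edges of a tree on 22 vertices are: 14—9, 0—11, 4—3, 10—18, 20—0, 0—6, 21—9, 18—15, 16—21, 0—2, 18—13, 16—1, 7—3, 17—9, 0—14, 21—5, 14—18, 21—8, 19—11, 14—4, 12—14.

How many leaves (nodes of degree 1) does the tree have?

13

The leaves are 1, 2, 5, 6, 7, 8, 10, 12, 13, 15, 17, 19, 20.
That is 13 leaves.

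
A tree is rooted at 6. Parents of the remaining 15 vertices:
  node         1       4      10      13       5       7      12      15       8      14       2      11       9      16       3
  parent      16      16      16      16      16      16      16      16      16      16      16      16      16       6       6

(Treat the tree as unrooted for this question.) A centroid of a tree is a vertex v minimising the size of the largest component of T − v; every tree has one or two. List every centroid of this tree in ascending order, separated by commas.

16

If 16 is removed the pieces have sizes 2, 1, 1, 1, 1, 1, 1, 1, 1, 1, 1, 1, 1, 1, all ≤ ⌊16/2⌋ = 8.
Every other node leaves some component of size > 8, so the centroid is unique.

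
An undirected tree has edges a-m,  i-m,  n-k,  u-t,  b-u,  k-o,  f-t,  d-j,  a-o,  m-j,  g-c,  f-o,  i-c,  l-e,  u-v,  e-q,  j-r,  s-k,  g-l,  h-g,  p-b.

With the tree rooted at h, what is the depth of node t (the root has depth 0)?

h – g – c – i – m – a – o – f – t — 8 edges.

8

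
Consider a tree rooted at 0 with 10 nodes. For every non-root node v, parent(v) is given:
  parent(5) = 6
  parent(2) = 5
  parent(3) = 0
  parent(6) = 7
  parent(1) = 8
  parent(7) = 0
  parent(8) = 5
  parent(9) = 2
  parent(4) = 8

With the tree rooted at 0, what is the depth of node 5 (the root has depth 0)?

Climbing from 5 to the root: 5 – 6 – 7 – 0. That's 3 steps.

3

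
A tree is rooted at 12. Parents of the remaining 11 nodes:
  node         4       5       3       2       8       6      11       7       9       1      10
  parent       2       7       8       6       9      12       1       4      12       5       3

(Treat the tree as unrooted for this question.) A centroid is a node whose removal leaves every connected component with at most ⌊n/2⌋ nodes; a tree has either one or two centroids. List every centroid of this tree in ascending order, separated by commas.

2, 6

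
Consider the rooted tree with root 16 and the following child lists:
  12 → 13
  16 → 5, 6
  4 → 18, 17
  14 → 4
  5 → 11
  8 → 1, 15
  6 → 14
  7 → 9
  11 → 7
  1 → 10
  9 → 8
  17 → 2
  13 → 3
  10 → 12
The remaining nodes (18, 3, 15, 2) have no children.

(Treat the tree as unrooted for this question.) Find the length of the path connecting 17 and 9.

17–4–14–6–16–5–11–7–9: 8 edges.

8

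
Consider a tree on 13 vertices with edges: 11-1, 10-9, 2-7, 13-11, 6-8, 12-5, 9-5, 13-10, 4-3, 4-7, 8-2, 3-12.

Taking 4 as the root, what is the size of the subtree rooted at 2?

The subtree rooted at 2 contains: 2, 8, 6 — 3 nodes.

3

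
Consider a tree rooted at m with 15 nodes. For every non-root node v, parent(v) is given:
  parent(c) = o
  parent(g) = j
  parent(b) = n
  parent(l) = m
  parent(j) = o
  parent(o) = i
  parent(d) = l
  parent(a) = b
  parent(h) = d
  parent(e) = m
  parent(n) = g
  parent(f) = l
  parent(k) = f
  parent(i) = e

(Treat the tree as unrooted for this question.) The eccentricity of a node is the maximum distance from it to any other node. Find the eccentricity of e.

Distances from e peak at 7, attained at a.
e-i-o-j-g-n-b-a

7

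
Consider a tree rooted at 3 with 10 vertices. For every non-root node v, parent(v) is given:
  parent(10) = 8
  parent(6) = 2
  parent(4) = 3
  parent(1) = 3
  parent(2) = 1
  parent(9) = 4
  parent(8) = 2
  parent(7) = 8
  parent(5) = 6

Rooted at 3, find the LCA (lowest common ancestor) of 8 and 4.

3

8's ancestor chain is 8, 2, 1, 3 and 4's is 4, 3; they first meet at 3.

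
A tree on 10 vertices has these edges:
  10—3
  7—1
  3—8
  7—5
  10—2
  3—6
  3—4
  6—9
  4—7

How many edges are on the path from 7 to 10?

3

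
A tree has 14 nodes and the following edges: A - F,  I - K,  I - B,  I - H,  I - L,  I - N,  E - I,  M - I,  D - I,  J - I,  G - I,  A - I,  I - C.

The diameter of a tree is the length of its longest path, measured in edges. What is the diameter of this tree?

Starting from F, a farthest node is M at distance 3.
One longest path: F – A – I – M.
So the diameter is 3.

3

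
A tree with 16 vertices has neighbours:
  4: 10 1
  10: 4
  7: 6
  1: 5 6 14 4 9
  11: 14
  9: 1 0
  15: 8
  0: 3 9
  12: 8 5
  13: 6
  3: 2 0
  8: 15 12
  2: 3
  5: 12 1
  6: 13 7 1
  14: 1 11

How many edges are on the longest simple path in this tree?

A longest path is 2 - 3 - 0 - 9 - 1 - 5 - 12 - 8 - 15, with 8 edges.

8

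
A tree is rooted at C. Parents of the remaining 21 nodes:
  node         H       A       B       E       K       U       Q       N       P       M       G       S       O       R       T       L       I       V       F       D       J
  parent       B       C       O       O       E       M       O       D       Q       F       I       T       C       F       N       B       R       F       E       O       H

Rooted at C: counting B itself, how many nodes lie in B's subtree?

4

B's subtree: {B, L, H, J}, size 4.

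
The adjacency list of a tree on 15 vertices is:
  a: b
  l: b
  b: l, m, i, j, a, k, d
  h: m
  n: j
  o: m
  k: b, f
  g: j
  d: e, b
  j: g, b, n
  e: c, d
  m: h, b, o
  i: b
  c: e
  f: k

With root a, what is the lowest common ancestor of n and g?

j

n's ancestor chain is n, j, b, a and g's is g, j, b, a; they first meet at j.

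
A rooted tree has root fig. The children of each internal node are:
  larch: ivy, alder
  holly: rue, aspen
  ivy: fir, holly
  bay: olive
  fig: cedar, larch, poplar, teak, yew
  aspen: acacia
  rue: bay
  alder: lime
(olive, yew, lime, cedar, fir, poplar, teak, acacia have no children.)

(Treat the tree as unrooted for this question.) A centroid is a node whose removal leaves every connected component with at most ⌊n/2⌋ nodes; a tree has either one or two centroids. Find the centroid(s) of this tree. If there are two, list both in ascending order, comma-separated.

Removing ivy splits the tree into components of sizes 8, 6, 1; the largest is 8 ≤ ⌊16/2⌋ = 8.
larch is adjacent to ivy and is also a centroid (the largest component after removing it is likewise 8).

ivy, larch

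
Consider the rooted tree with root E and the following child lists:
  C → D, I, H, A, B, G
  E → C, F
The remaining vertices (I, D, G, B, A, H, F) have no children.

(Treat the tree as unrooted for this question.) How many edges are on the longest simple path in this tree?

3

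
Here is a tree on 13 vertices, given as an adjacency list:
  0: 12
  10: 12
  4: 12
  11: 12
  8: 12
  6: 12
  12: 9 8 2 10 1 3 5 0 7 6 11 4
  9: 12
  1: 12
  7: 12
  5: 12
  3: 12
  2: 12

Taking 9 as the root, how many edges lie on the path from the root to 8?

9 → 12 → 8 — 2 edges.

2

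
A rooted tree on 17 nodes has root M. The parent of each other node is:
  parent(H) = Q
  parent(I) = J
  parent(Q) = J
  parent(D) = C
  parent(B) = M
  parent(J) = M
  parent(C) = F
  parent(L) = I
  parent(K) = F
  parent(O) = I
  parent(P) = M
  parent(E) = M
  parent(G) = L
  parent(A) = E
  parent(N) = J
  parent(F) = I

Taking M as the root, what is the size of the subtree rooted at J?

The subtree rooted at J contains: J, I, Q, N, F, L, O, H, K, C, G, D — 12 nodes.

12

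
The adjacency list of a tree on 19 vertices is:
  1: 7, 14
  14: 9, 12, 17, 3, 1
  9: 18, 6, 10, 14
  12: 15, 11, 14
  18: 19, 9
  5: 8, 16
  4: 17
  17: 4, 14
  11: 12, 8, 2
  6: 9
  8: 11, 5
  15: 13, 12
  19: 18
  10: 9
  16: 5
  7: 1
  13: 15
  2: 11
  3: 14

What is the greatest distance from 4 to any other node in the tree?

7

The node farthest from 4 is 16, via 4 – 17 – 14 – 12 – 11 – 8 – 5 – 16 — 7 edges.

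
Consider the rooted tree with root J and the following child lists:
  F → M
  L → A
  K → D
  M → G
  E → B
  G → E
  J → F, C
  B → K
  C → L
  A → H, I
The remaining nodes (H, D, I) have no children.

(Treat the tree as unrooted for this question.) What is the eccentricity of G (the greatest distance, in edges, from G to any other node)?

7

Distances from G peak at 7, attained at H (I also at distance 7).
G-M-F-J-C-L-A-H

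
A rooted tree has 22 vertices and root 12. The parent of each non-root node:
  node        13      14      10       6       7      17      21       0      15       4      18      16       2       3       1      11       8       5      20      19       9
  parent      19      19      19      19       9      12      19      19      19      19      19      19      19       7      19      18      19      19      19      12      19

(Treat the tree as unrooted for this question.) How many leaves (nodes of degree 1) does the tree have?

Degree-1 nodes: 0, 1, 2, 3, 4, 5, 6, 8, 10, 11, 13, 14, 15, 16, 17, 20, 21 — 17 of them.

17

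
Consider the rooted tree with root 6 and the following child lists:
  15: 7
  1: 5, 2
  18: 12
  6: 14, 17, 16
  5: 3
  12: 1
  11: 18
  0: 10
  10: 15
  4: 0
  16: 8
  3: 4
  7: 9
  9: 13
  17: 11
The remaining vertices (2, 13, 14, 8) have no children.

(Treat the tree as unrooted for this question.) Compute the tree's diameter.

16

Starting from 8, a farthest node is 13 at distance 16.
One longest path: 8–16–6–17–11–18–12–1–5–3–4–0–10–15–7–9–13.
So the diameter is 16.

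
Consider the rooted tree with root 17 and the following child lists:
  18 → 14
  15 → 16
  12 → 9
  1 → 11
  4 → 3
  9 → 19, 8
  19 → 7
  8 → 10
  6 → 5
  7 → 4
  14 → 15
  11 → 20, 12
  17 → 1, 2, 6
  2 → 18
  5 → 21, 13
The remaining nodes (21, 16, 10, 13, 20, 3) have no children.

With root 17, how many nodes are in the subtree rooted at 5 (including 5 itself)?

3

5's subtree: {5, 21, 13}, size 3.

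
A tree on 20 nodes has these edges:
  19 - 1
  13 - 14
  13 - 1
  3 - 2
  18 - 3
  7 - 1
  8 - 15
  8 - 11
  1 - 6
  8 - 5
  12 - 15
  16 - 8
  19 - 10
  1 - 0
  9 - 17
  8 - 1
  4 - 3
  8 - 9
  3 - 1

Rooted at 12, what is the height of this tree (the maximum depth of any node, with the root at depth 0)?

18 sits deepest: 12–15–8–1–3–18 — 5 edges from the root.

5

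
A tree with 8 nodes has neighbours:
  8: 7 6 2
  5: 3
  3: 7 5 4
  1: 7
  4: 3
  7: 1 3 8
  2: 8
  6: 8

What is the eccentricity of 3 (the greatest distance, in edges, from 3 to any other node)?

3

Distances from 3 peak at 3, attained at 2 (6 also at distance 3).
3-7-8-2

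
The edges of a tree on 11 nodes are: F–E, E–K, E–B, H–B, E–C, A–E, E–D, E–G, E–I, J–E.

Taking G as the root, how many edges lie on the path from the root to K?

Path from G to K: G – E – K, which has 2 edges.

2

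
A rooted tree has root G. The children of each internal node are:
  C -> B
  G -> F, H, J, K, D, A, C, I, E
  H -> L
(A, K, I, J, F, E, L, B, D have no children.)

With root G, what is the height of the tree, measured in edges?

B sits deepest: G–C–B — 2 edges from the root.

2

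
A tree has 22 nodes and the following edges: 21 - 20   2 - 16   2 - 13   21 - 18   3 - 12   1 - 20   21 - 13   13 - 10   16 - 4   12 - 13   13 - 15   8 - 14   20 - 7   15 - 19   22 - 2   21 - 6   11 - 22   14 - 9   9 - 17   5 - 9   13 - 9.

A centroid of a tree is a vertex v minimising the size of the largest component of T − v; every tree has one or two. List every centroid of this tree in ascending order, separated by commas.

13

If 13 is removed the pieces have sizes 6, 5, 5, 2, 2, 1, all ≤ ⌊22/2⌋ = 11.
Every other node leaves some component of size > 11, so the centroid is unique.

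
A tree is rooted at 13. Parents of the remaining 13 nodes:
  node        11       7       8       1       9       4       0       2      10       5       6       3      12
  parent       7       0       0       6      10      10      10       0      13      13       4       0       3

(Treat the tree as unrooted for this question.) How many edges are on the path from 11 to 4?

4

The path is 11 - 7 - 0 - 10 - 4, which has 4 edges.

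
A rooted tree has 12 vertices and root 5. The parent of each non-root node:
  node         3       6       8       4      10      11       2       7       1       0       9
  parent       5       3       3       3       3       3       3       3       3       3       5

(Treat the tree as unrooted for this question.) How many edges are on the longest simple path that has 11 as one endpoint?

3

A farthest node from 11 is 9.
The path 11-3-5-9 has 3 edges.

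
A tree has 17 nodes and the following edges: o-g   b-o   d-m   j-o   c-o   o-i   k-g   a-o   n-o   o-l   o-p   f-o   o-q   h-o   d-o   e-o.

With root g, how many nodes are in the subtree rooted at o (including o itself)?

Descendants of o (including itself): o, d, i, h, p, q, e, c, l, n, b, a, j, f, m. That's 15.

15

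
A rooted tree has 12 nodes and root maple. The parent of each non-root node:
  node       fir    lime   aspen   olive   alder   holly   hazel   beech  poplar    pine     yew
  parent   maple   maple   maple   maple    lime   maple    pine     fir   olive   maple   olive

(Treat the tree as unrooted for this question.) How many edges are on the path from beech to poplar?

The path is beech – fir – maple – olive – poplar, which has 4 edges.

4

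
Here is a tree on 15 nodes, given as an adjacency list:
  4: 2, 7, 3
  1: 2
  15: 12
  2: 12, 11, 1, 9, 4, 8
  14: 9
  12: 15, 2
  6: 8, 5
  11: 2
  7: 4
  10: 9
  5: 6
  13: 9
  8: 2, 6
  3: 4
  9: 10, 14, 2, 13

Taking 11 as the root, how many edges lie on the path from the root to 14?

3

Climbing from 14 to the root: 14–9–2–11. That's 3 steps.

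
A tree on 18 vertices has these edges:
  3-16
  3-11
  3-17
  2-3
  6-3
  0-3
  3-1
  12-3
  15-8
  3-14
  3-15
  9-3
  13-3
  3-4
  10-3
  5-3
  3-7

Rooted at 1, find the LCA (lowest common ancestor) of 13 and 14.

3

Path 13→root: 13 3 1; path 14→root: 14 3 1.
First common node: 3.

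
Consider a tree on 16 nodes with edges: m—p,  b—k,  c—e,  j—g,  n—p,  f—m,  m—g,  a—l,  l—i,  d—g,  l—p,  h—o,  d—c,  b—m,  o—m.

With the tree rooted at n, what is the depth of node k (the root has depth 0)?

4

n–p–m–b–k — 4 edges.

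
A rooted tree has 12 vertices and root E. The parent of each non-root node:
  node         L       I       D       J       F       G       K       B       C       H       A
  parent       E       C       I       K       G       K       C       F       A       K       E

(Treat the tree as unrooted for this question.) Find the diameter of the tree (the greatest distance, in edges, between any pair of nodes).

7

BFS from L reaches B last, at distance 7; BFS from B confirms no node is farther.
Path: L–E–A–C–K–G–F–B.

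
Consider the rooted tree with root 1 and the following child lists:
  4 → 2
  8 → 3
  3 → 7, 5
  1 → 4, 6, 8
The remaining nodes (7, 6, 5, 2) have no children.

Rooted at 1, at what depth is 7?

3

Climbing from 7 to the root: 7 – 3 – 8 – 1. That's 3 steps.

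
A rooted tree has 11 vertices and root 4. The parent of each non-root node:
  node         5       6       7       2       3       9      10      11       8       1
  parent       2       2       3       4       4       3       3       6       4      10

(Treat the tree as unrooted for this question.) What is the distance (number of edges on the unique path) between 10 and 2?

The path is 10–3–4–2, which has 3 edges.

3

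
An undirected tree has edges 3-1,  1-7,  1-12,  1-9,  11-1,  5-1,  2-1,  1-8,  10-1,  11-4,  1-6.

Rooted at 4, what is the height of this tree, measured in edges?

A deepest node is 10, reached by 4 – 11 – 1 – 10.
That path has 3 edges, so the height is 3.

3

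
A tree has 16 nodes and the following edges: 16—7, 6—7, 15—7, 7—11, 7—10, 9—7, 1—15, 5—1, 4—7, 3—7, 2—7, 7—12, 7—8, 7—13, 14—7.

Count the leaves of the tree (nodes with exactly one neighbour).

Degree-1 nodes: 2, 3, 4, 5, 6, 8, 9, 10, 11, 12, 13, 14, 16 — 13 of them.

13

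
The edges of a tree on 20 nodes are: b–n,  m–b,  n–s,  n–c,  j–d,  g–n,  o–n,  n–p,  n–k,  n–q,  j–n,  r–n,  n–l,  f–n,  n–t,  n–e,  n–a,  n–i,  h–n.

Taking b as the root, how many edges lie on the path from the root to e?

Climbing from e to the root: e–n–b. That's 2 steps.

2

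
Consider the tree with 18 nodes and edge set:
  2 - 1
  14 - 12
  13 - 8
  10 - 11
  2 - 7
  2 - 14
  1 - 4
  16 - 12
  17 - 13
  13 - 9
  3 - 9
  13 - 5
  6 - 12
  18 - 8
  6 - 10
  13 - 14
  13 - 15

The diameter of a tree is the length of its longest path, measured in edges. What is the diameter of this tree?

Starting from 11, a farthest node is 18 at distance 7.
One longest path: 11 - 10 - 6 - 12 - 14 - 13 - 8 - 18.
So the diameter is 7.

7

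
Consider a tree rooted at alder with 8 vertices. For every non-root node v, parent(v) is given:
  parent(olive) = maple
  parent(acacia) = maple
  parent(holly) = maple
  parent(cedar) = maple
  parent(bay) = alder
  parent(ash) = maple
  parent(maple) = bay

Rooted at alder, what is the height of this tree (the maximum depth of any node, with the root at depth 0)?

3

A deepest node is acacia, reached by alder → bay → maple → acacia.
That path has 3 edges, so the height is 3.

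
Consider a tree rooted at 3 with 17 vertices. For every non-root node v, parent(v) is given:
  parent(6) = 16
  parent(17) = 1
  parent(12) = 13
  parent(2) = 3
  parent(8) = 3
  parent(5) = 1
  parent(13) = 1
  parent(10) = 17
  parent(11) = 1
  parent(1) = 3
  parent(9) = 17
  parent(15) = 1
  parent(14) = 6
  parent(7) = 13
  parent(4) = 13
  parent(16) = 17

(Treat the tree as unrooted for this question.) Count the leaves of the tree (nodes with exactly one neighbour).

Exactly 11 nodes have a single neighbour: 2, 4, 5, 7, 8, 9, 10, 11, 12, 14, 15.

11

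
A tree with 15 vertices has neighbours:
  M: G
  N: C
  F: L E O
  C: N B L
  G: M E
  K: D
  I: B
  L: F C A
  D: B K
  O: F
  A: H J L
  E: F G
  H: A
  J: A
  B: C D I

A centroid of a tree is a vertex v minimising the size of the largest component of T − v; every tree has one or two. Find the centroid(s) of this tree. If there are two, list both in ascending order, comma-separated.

L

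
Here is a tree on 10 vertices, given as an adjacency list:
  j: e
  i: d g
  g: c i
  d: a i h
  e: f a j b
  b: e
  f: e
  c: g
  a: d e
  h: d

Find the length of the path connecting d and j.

The path is d - a - e - j, which has 3 edges.

3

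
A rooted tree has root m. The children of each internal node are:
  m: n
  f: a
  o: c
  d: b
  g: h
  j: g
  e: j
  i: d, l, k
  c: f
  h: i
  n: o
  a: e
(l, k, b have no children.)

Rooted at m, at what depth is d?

11

Climbing from d to the root: d – i – h – g – j – e – a – f – c – o – n – m. That's 11 steps.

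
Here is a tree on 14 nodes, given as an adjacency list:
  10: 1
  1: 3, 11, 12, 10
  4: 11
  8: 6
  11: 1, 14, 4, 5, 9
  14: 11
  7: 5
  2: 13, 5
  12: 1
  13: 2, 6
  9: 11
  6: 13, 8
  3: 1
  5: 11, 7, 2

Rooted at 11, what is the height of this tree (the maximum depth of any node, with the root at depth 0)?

5

The longest root-to-leaf path is 11 – 5 – 2 – 13 – 6 – 8 (5 edges).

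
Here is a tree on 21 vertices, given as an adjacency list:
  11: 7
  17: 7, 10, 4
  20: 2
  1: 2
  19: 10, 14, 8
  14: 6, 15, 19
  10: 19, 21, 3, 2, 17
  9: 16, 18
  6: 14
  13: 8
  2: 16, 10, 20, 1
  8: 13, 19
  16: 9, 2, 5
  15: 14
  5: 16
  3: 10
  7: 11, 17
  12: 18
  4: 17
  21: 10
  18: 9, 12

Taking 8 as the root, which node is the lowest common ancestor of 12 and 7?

10

Path 12→root: 12 18 9 16 2 10 19 8; path 7→root: 7 17 10 19 8.
First common node: 10.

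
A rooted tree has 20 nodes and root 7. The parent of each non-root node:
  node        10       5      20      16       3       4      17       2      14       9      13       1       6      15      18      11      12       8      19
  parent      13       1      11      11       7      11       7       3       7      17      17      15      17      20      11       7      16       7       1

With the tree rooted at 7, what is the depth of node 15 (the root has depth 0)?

7–11–20–15 — 3 edges.

3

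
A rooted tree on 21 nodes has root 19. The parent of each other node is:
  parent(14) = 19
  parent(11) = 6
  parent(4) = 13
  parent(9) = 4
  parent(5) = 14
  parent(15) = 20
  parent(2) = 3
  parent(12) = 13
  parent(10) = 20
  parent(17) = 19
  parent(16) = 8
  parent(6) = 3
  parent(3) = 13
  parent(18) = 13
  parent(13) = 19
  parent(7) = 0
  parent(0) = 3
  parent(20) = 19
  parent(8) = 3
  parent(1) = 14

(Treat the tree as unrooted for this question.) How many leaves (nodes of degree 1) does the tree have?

Exactly 12 nodes have a single neighbour: 1, 2, 5, 7, 9, 10, 11, 12, 15, 16, 17, 18.

12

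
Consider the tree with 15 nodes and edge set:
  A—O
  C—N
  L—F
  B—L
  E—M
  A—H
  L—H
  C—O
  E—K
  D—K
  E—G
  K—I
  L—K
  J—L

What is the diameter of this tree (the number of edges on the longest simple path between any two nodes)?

BFS from M reaches N last, at distance 8; BFS from N confirms no node is farther.
Path: M - E - K - L - H - A - O - C - N.

8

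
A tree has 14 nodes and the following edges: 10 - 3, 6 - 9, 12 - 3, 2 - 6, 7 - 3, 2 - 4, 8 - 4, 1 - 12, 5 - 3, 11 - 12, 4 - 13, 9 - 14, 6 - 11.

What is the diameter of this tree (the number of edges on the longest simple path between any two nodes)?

7

Starting from 5, a farthest node is 13 at distance 7.
One longest path: 5 - 3 - 12 - 11 - 6 - 2 - 4 - 13.
So the diameter is 7.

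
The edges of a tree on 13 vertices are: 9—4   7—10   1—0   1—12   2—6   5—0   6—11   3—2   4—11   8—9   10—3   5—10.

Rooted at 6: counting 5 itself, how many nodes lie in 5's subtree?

4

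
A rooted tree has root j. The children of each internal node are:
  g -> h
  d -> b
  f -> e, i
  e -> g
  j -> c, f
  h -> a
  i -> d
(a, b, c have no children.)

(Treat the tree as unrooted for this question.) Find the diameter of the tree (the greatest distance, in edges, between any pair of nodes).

7

Starting from a, a farthest node is b at distance 7.
One longest path: a–h–g–e–f–i–d–b.
So the diameter is 7.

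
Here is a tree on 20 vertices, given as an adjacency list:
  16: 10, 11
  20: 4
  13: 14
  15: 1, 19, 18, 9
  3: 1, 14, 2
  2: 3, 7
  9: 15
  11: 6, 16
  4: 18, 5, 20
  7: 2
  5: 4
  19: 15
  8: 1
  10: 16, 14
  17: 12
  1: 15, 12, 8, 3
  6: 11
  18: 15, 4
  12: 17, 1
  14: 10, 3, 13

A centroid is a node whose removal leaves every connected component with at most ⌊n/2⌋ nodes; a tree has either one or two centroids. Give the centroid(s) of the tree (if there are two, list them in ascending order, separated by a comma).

Delete 1: the remaining components have sizes 9, 7, 2, 1. Max 9 ≤ 10, so 1 is a centroid.
Every other node leaves some component of size > 10, so the centroid is unique.

1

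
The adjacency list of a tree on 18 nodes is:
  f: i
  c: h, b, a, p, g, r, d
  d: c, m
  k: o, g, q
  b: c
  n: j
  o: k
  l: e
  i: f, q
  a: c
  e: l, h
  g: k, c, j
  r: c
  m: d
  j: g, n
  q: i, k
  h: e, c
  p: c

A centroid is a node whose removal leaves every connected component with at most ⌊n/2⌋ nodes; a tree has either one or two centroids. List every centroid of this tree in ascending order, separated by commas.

c

Removing c splits the tree into components of sizes 8, 3, 2, 1, 1, 1, 1; the largest is 8 ≤ ⌊18/2⌋ = 9.
Every other node leaves some component of size > 9, so the centroid is unique.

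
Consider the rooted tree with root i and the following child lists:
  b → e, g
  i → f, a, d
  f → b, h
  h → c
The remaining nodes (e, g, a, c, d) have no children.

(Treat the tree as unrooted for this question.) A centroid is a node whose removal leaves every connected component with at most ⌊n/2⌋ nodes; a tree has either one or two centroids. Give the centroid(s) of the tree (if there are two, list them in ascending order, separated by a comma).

f

If f is removed the pieces have sizes 3, 3, 2, all ≤ ⌊9/2⌋ = 4.
No neighbour of f does as well, so f is the unique centroid.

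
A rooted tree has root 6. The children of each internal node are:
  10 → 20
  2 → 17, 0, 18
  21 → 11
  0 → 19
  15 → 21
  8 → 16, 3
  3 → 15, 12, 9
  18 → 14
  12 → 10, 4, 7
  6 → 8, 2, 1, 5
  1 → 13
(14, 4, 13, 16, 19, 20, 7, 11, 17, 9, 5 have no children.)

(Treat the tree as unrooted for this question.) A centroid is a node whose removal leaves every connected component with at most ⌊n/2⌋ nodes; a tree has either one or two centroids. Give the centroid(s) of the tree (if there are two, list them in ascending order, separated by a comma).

Delete 8: the remaining components have sizes 10, 10, 1. Max 10 ≤ 11, so 8 is a centroid.
Every other node leaves some component of size > 11, so the centroid is unique.

8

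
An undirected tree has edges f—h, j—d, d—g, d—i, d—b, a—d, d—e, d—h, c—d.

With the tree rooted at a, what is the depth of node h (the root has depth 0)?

2

Path from a to h: a → d → h, which has 2 edges.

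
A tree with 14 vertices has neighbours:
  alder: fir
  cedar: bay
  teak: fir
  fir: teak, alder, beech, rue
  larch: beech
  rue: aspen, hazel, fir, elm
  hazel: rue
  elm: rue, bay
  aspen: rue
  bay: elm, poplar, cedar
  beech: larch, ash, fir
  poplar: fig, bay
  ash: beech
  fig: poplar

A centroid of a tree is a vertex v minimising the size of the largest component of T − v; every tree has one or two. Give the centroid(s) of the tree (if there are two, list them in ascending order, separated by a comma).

rue

Removing rue splits the tree into components of sizes 6, 5, 1, 1; the largest is 6 ≤ ⌊14/2⌋ = 7.
Every other node leaves some component of size > 7, so the centroid is unique.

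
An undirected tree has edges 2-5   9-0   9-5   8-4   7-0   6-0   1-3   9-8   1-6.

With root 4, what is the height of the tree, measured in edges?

6

A deepest node is 3, reached by 4 → 8 → 9 → 0 → 6 → 1 → 3.
That path has 6 edges, so the height is 6.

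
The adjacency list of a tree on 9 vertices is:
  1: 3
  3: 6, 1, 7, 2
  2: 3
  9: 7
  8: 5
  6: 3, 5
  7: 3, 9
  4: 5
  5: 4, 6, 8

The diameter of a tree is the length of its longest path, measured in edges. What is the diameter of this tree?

A longest path is 9-7-3-6-5-8, with 5 edges.

5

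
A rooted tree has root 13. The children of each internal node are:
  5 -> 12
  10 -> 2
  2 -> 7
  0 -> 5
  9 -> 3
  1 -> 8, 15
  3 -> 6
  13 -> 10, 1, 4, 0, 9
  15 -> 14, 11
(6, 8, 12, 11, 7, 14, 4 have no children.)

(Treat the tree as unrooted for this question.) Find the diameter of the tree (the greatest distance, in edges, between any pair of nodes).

6

Starting from 12, a farthest node is 6 at distance 6.
One longest path: 12-5-0-13-9-3-6.
So the diameter is 6.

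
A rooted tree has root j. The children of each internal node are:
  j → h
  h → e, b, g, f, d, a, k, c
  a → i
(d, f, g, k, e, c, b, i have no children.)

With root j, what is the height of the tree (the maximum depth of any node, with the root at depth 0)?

i sits deepest: j–h–a–i — 3 edges from the root.

3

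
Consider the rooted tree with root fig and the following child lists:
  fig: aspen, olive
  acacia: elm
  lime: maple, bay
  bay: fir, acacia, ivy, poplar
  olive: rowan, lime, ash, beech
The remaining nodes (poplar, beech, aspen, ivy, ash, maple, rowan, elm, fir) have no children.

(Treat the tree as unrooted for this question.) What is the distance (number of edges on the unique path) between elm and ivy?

The path is elm – acacia – bay – ivy, which has 3 edges.

3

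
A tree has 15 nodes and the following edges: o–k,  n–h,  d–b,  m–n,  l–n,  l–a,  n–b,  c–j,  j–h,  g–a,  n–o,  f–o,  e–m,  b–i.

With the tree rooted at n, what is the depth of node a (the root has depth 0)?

2

Climbing from a to the root: a → l → n. That's 2 steps.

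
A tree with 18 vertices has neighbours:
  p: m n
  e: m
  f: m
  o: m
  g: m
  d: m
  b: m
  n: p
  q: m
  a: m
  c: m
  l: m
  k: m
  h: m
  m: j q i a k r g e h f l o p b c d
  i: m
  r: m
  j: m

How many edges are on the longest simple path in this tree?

A longest path is n–p–m–o, with 3 edges.

3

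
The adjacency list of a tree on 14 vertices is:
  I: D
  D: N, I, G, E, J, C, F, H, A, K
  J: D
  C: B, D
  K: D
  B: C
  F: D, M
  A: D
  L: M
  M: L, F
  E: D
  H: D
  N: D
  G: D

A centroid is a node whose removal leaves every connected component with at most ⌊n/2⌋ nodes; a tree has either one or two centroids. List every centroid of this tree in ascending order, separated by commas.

D

Removing D splits the tree into components of sizes 3, 2, 1, 1, 1, 1, 1, 1, 1, 1; the largest is 3 ≤ ⌊14/2⌋ = 7.
Every other node leaves some component of size > 7, so the centroid is unique.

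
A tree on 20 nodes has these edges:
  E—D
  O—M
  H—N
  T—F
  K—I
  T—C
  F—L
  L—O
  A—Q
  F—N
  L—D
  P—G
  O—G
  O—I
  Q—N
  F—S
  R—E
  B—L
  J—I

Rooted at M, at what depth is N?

4

Path from M to N: M → O → L → F → N, which has 4 edges.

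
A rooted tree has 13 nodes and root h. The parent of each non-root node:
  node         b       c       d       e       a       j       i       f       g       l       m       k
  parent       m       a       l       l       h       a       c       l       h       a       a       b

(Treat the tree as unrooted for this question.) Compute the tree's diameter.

5

BFS from k reaches f last, at distance 5; BFS from f confirms no node is farther.
Path: k – b – m – a – l – f.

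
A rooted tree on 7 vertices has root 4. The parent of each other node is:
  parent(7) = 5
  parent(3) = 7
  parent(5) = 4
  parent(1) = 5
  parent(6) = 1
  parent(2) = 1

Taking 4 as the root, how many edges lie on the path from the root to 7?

2

Path from 4 to 7: 4 – 5 – 7, which has 2 edges.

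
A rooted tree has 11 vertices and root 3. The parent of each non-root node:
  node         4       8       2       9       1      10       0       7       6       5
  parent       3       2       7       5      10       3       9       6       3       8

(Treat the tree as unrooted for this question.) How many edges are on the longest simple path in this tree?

Starting from 0, a farthest node is 1 at distance 9.
One longest path: 0–9–5–8–2–7–6–3–10–1.
So the diameter is 9.

9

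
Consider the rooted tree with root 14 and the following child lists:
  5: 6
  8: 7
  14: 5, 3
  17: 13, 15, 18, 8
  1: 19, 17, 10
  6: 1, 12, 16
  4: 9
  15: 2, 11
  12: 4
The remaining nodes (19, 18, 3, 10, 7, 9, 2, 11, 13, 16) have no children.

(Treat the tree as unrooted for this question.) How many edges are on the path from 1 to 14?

3

1 – 6 – 5 – 14: 3 edges.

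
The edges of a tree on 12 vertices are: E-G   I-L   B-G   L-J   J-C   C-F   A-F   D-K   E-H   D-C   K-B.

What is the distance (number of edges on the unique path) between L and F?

3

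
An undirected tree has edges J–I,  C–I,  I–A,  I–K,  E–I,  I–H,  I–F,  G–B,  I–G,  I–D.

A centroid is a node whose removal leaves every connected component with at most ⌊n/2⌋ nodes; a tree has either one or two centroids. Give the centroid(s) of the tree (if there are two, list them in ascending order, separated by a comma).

I

If I is removed the pieces have sizes 2, 1, 1, 1, 1, 1, 1, 1, 1, all ≤ ⌊11/2⌋ = 5.
No neighbour of I does as well, so I is the unique centroid.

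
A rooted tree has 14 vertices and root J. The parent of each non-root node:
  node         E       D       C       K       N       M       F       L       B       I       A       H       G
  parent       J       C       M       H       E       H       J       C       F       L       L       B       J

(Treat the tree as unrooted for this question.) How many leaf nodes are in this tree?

6

Exactly 6 nodes have a single neighbour: A, D, G, I, K, N.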